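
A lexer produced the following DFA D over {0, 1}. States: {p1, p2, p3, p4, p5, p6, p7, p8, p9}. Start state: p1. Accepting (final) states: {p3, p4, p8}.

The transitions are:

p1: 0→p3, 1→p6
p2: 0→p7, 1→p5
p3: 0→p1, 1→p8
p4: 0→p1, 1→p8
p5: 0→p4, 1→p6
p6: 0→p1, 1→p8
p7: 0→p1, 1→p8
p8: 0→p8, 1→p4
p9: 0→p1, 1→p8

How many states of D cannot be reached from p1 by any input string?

4

Starting at p1 and following transitions, the reachable set is {p1, p3, p4, p6, p8}. That leaves p2, p5, p7, p9 unreachable — 4 in total.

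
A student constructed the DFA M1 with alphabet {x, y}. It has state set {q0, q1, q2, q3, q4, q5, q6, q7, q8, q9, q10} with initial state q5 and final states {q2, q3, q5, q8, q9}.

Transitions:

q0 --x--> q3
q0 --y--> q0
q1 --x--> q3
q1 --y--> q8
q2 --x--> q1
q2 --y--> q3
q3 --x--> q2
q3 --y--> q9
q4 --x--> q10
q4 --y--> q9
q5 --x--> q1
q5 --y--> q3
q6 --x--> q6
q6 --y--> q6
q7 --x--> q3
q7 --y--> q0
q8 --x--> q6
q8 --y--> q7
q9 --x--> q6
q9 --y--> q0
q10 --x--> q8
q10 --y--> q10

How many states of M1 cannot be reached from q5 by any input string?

Starting at q5 and following transitions, the reachable set is {q0, q1, q2, q3, q5, q6, q7, q8, q9}. That leaves q4, q10 unreachable — 2 in total.

2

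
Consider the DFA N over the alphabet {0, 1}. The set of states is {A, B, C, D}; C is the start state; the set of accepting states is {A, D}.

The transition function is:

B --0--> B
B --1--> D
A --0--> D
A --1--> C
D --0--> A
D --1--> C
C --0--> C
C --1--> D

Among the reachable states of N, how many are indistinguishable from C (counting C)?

First remove the unreachable states {B}; 3 states remain.
P0 = {A,D} | {C}.
No further refinement is possible. Final partition (2 blocks): {A,D} | {C}.
State C belongs to the block {C}, which has 1 states.

1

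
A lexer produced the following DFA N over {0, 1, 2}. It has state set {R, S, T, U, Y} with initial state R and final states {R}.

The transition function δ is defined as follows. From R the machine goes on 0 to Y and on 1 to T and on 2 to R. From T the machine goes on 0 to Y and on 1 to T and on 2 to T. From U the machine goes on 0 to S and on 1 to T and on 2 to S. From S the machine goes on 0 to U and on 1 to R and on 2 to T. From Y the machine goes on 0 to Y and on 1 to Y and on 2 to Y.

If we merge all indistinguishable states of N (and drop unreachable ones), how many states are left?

Reachable states from the start: {R,T,Y}. Unreachable: {S,U} — drop them.
Initial partition by acceptance: {R} | {T,Y}.
Stable partition: {R} | {T,Y} — 2 equivalence classes.

2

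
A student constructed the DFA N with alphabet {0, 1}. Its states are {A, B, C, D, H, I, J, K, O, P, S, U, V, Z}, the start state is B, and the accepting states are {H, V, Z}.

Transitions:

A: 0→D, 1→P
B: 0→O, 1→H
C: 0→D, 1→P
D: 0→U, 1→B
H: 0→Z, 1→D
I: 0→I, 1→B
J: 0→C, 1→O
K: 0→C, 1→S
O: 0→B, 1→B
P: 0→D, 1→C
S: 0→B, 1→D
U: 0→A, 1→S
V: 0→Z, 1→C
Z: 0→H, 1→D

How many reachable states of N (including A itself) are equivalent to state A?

3

States {I,J,K,V} cannot be reached from the start state, so discard them.
Initial partition by acceptance: {H,Z} | {A,B,C,D,O,P,S,U}.
Refine {A,B,C,D,O,P,S,U} on symbol 1: members go to different blocks, giving {A,C,D,O,P,S,U} and {B}.
Split {A,C,D,O,P,S,U} by δ(·,0) → {A,C,D,P,U} and {O,S}.
On input 1, block {A,C,D,P,U} splits into {A,C,P} and {D} and {U}.
Refine {O,S} on symbol 1: members go to different blocks, giving {O} and {S}.
The partition is now stable with 7 blocks: {H,Z} | {A,C,P} | {B} | {O} | {D} | {U} | {S}.
The equivalence class containing A is {A,C,P}, of size 3.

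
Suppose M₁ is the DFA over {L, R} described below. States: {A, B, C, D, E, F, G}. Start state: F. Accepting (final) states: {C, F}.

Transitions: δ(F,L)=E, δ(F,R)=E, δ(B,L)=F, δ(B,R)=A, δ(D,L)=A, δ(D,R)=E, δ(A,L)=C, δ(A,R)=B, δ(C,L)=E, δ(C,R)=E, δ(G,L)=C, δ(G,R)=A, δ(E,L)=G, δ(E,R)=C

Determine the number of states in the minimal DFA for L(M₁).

3

States {D} cannot be reached from the start state, so discard them.
P0 = {C,F} | {A,B,E,G}.
Refine {A,B,E,G} on symbol L: members go to different blocks, giving {A,B,G} and {E}.
Stable partition: {C,F} | {A,B,G} | {E} — 3 equivalence classes.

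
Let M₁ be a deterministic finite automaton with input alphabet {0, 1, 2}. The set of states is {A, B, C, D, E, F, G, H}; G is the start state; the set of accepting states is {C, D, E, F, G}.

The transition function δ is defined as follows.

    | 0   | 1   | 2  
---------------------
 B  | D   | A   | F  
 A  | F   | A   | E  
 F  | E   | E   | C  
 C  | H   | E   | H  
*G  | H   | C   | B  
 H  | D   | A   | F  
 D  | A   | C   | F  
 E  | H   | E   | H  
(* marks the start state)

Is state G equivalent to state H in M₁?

Every state is reachable, so we keep all 8.
P0 = {C,D,E,F,G} | {A,B,H}.
Split {C,D,E,F,G} by δ(·,0) → {C,D,E,G} and {F}.
Split {C,D,E,G} by δ(·,2) → {C,E,G} and {D}.
Refine {A,B,H} on symbol 0: members go to different blocks, giving {B,H} and {A}.
Stable partition: {C,E,G} | {B,H} | {F} | {D} | {A} — 5 equivalence classes.
G and H end up in different blocks, so they are distinguishable. For instance, the string 'ε' is accepted from only G.

No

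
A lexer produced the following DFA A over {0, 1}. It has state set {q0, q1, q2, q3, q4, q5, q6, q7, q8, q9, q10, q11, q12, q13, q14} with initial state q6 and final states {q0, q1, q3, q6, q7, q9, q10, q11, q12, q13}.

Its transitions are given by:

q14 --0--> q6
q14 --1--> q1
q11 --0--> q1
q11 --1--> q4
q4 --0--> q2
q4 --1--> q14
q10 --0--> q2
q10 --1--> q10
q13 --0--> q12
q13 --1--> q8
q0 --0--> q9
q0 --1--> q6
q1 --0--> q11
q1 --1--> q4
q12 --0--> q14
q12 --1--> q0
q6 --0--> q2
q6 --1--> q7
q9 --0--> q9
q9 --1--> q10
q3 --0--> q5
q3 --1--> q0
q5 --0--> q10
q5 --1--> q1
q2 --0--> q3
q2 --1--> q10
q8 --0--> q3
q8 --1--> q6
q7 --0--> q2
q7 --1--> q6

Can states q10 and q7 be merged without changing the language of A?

Reachable states from the start: {q0,q1,q2,q3,q4,q5,q6,q7,q9,q10,q11,q14}. Unreachable: {q8,q12,q13} — drop them.
P0 = {q0,q1,q3,q6,q7,q9,q10,q11} | {q2,q4,q5,q14}.
Split {q0,q1,q3,q6,q7,q9,q10,q11} by δ(·,0) → {q0,q1,q9,q11} and {q3,q6,q7,q10}.
On input 1, block {q0,q1,q9,q11} splits into {q0,q9} and {q1,q11}.
Refine {q2,q4,q5,q14} on symbol 0: members go to different blocks, giving {q2,q5,q14} and {q4}.
Refine {q2,q5,q14} on symbol 1: members go to different blocks, giving {q5,q14} and {q2}.
Split {q3,q6,q7,q10} by δ(·,0) → {q6,q7,q10} and {q3}.
Stable partition: {q0,q9} | {q5,q14} | {q6,q7,q10} | {q1,q11} | {q4} | {q2} | {q3} — 7 equivalence classes.
q10 and q7 lie in the same block of the stable partition, so they are equivalent — no string distinguishes them.

Yes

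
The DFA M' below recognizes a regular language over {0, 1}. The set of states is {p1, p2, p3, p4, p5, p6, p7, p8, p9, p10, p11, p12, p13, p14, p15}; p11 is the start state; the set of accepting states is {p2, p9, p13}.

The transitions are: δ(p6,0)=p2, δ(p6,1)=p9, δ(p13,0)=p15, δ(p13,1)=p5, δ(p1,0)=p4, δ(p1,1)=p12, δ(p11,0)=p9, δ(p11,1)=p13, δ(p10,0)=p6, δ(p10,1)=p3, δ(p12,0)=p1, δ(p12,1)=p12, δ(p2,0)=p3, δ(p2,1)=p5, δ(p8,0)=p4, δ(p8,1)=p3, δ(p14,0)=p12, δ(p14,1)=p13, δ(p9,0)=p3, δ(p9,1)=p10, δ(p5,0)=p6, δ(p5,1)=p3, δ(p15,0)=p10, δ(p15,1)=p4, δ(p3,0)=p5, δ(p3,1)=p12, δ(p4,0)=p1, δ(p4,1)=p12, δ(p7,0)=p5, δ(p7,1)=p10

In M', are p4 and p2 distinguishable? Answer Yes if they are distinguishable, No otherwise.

Yes

States {p7,p8,p14} cannot be reached from the start state, so discard them.
P0 = {p2,p9,p13} | {p1,p3,p4,p5,p6,p10,p11,p12,p15}.
Refine {p1,p3,p4,p5,p6,p10,p11,p12,p15} on symbol 0: members go to different blocks, giving {p1,p3,p4,p5,p10,p12,p15} and {p6,p11}.
Refine {p1,p3,p4,p5,p10,p12,p15} on symbol 0: members go to different blocks, giving {p1,p3,p4,p12,p15} and {p5,p10}.
On input 0, block {p1,p3,p4,p12,p15} splits into {p1,p4,p12} and {p3,p15}.
No further refinement is possible. Final partition (5 blocks): {p2,p9,p13} | {p1,p4,p12} | {p6,p11} | {p5,p10} | {p3,p15}.
p4 and p2 end up in different blocks, so they are distinguishable. For instance, the string 'ε' is accepted from only p2.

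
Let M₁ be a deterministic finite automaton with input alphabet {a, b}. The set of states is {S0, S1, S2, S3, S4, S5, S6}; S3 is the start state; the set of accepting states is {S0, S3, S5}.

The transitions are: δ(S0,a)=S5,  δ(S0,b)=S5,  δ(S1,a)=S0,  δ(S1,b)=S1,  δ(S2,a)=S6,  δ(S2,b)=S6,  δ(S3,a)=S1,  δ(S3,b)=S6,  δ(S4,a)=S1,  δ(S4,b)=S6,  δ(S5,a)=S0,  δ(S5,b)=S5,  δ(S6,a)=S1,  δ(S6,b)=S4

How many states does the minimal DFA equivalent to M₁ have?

4

States {S2} cannot be reached from the start state, so discard them.
Initial partition by acceptance: {S0,S3,S5} | {S1,S4,S6}.
Split {S0,S3,S5} by δ(·,a) → {S0,S5} and {S3}.
On input a, block {S1,S4,S6} splits into {S4,S6} and {S1}.
No further refinement is possible. Final partition (4 blocks): {S0,S5} | {S4,S6} | {S3} | {S1}.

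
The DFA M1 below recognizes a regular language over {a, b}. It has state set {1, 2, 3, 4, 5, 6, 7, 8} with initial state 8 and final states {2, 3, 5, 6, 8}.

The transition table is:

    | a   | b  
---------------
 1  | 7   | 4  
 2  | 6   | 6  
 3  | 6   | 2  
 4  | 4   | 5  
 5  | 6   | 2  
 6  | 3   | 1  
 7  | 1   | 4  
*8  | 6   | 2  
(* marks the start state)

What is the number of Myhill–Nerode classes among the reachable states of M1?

5

Every state is reachable, so we keep all 8.
Initial partition by acceptance: {2,3,5,6,8} | {1,4,7}.
Refine {2,3,5,6,8} on symbol b: members go to different blocks, giving {2,3,5,8} and {6}.
Refine {2,3,5,8} on symbol b: members go to different blocks, giving {3,5,8} and {2}.
On input b, block {1,4,7} splits into {1,7} and {4}.
Stable partition: {3,5,8} | {1,7} | {6} | {2} | {4} — 5 equivalence classes.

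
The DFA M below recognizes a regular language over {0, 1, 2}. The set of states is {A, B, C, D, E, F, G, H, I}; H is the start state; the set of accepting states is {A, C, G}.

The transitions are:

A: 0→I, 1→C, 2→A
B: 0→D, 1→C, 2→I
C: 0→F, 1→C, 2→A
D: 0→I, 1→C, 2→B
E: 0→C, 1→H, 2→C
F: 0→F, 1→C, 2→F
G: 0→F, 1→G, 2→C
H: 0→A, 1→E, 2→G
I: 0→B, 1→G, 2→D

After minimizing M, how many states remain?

Start with accepting vs non-accepting: {A,C,G} | {B,D,E,F,H,I}.
Split {B,D,E,F,H,I} by δ(·,0) → {B,D,F,I} and {E,H}.
The partition is now stable with 3 blocks: {A,C,G} | {B,D,F,I} | {E,H}.

3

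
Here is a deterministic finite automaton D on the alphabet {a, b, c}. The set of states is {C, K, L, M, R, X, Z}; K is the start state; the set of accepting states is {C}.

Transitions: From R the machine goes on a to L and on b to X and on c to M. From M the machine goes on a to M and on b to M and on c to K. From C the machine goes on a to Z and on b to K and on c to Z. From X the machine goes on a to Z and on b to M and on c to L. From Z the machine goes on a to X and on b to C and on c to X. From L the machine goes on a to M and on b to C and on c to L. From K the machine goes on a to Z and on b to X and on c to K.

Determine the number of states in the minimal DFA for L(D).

6

Reachable states from the start: {C,K,L,M,X,Z}. Unreachable: {R} — drop them.
Initial partition by acceptance: {C} | {K,L,M,X,Z}.
Refine {K,L,M,X,Z} on symbol b: members go to different blocks, giving {K,M,X} and {L,Z}.
Refine {K,M,X} on symbol a: members go to different blocks, giving {K,X} and {M}.
On input b, block {K,X} splits into {K} and {X}.
Split {L,Z} by δ(·,a) → {L} and {Z}.
Stable partition: {C} | {K} | {L} | {M} | {X} | {Z} — 6 equivalence classes.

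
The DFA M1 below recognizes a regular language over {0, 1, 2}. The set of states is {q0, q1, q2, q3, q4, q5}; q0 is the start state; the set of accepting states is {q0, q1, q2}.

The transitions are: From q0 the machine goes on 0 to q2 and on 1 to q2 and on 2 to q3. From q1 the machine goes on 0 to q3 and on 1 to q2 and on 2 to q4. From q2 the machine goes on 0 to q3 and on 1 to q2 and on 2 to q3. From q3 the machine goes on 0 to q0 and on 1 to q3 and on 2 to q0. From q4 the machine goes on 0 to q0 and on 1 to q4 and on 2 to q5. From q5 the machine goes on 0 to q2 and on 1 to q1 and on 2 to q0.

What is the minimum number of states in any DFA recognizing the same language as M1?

Reachable states from the start: {q0,q2,q3}. Unreachable: {q1,q4,q5} — drop them.
P0 = {q0,q2} | {q3}.
Split {q0,q2} by δ(·,0) → {q0} and {q2}.
The partition is now stable with 3 blocks: {q0} | {q3} | {q2}.

3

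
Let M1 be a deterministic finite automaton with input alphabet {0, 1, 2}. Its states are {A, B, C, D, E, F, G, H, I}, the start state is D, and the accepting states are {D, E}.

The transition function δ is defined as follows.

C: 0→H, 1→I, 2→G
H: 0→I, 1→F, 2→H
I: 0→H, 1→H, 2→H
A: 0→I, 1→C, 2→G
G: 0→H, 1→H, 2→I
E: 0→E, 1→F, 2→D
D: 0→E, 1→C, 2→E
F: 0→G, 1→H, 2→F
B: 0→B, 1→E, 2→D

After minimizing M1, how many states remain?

2

First remove the unreachable states {A,B}; 7 states remain.
P0 = {D,E} | {C,F,G,H,I}.
The partition is now stable with 2 blocks: {D,E} | {C,F,G,H,I}.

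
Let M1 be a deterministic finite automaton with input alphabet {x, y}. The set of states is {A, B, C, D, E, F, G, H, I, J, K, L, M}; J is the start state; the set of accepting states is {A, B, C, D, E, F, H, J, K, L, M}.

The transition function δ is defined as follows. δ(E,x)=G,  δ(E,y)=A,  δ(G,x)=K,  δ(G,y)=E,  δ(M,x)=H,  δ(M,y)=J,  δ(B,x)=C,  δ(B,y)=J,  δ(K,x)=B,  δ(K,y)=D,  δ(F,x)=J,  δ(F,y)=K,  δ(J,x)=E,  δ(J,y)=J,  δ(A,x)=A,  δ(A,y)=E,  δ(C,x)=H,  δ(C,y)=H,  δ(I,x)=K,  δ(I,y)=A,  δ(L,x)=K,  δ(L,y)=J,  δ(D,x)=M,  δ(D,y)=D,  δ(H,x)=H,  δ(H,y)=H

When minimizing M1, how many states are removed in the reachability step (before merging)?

3

BFS from J reaches {A, B, C, D, E, G, H, J, K, M}; the 3 state(s) F, I, L are never visited.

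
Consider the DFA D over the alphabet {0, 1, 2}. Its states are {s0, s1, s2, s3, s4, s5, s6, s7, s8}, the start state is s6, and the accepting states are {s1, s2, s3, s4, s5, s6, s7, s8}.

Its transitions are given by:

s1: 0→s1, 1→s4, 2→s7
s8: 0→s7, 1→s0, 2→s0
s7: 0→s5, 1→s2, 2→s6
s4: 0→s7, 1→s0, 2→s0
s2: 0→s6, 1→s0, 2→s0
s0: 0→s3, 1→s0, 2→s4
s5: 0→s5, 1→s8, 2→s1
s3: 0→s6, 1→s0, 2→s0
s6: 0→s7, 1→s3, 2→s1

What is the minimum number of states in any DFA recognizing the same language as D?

Start with accepting vs non-accepting: {s1,s2,s3,s4,s5,s6,s7,s8} | {s0}.
On input 1, block {s1,s2,s3,s4,s5,s6,s7,s8} splits into {s1,s5,s6,s7} and {s2,s3,s4,s8}.
No further refinement is possible. Final partition (3 blocks): {s1,s5,s6,s7} | {s0} | {s2,s3,s4,s8}.

3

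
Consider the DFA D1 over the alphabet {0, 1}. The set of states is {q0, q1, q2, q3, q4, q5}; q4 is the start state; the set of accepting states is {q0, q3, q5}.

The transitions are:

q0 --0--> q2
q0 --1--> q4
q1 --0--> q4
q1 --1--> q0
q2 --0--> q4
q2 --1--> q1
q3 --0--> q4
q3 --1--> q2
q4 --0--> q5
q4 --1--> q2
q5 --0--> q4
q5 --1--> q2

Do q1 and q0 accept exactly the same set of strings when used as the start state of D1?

States {q3} cannot be reached from the start state, so discard them.
P0 = {q0,q5} | {q1,q2,q4}.
On input 0, block {q1,q2,q4} splits into {q1,q2} and {q4}.
On input 0, block {q0,q5} splits into {q0} and {q5}.
On input 1, block {q1,q2} splits into {q1} and {q2}.
Stable partition: {q0} | {q1} | {q4} | {q5} | {q2} — 5 equivalence classes.
q1 and q0 end up in different blocks, so they are distinguishable. For instance, the string 'ε' is accepted from only q0.

No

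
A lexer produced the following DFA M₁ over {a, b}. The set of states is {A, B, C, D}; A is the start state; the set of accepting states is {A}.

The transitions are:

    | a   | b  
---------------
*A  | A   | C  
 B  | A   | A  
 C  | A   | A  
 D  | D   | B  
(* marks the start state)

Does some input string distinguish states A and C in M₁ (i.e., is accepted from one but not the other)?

Reachable states from the start: {A,C}. Unreachable: {B,D} — drop them.
Start with accepting vs non-accepting: {A} | {C}.
The partition is now stable with 2 blocks: {A} | {C}.
A and C end up in different blocks, so they are distinguishable. For instance, the string 'ε' is accepted from only A.

Yes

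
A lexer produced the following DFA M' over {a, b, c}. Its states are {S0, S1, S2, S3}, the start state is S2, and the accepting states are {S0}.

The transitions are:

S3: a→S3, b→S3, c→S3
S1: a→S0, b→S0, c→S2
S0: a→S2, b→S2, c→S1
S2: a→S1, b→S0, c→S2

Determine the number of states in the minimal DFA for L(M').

3

First remove the unreachable states {S3}; 3 states remain.
Initial partition by acceptance: {S0} | {S1,S2}.
Split {S1,S2} by δ(·,a) → {S1} and {S2}.
Stable partition: {S0} | {S1} | {S2} — 3 equivalence classes.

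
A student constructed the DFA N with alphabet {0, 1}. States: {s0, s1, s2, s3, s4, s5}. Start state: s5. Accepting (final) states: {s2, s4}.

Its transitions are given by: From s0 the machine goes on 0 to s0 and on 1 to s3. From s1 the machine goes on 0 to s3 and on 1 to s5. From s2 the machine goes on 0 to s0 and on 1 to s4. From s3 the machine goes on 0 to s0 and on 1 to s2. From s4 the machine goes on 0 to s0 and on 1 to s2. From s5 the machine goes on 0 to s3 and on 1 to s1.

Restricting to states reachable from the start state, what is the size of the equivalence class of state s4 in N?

2

All states are reachable from the start state.
P0 = {s2,s4} | {s0,s1,s3,s5}.
Split {s0,s1,s3,s5} by δ(·,1) → {s0,s1,s5} and {s3}.
Split {s0,s1,s5} by δ(·,0) → {s1,s5} and {s0}.
No further refinement is possible. Final partition (4 blocks): {s2,s4} | {s1,s5} | {s3} | {s0}.
The equivalence class containing s4 is {s2,s4}, of size 2.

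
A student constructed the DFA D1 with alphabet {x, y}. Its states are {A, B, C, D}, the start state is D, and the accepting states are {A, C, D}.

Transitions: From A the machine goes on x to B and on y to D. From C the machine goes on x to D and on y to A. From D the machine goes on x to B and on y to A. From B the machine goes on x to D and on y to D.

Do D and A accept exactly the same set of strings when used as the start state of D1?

Reachable states from the start: {A,B,D}. Unreachable: {C} — drop them.
Initial partition by acceptance: {A,D} | {B}.
Stable partition: {A,D} | {B} — 2 equivalence classes.
D and A lie in the same block of the stable partition, so they are equivalent — no string distinguishes them.

Yes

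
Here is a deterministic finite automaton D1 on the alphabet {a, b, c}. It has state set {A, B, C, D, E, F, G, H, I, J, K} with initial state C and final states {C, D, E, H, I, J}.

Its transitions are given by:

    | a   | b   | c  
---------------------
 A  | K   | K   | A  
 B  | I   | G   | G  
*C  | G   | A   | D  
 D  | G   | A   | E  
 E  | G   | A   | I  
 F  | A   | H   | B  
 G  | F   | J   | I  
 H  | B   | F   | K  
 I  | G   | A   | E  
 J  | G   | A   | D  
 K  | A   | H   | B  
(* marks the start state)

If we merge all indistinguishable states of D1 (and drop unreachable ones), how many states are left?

All states are reachable from the start state.
Start with accepting vs non-accepting: {C,D,E,H,I,J} | {A,B,F,G,K}.
Split {C,D,E,H,I,J} by δ(·,c) → {C,D,E,I,J} and {H}.
Split {A,B,F,G,K} by δ(·,a) → {A,F,G,K} and {B}.
Refine {A,F,G,K} on symbol b: members go to different blocks, giving {F,K} and {A} and {G}.
No further refinement is possible. Final partition (6 blocks): {C,D,E,I,J} | {F,K} | {H} | {B} | {A} | {G}.

6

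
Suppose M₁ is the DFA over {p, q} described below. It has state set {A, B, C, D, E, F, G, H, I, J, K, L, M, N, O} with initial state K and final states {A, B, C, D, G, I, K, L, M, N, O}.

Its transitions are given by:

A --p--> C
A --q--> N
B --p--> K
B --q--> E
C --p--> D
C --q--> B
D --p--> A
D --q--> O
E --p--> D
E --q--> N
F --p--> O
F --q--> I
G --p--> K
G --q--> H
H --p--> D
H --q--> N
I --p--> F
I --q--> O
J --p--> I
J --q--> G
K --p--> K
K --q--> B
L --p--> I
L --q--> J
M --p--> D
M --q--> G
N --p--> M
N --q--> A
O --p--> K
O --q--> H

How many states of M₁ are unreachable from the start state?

4

BFS from K reaches {A, B, C, D, E, G, H, K, M, N, O}; the 4 state(s) F, I, J, L are never visited.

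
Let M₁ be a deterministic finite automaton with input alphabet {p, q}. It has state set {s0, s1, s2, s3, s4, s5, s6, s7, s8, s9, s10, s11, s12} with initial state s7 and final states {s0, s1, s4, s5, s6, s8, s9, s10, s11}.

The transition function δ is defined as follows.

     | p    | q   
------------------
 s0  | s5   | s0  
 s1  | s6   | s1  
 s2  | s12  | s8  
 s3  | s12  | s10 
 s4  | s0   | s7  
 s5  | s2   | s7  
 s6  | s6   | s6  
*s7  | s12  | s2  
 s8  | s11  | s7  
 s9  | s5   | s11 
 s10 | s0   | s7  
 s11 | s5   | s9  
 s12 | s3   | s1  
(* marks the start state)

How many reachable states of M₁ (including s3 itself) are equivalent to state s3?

First remove the unreachable states {s4}; 12 states remain.
P0 = {s0,s1,s5,s6,s8,s9,s10,s11} | {s2,s3,s7,s12}.
On input p, block {s0,s1,s5,s6,s8,s9,s10,s11} splits into {s0,s1,s6,s8,s9,s10,s11} and {s5}.
Refine {s0,s1,s6,s8,s9,s10,s11} on symbol p: members go to different blocks, giving {s1,s6,s8,s10} and {s0,s9,s11}.
Split {s1,s6,s8,s10} by δ(·,p) → {s1,s6} and {s8,s10}.
On input q, block {s2,s3,s7,s12} splits into {s2,s3} and {s7} and {s12}.
The partition is now stable with 7 blocks: {s1,s6} | {s2,s3} | {s5} | {s0,s9,s11} | {s8,s10} | {s7} | {s12}.
State s3 belongs to the block {s2,s3}, which has 2 states.

2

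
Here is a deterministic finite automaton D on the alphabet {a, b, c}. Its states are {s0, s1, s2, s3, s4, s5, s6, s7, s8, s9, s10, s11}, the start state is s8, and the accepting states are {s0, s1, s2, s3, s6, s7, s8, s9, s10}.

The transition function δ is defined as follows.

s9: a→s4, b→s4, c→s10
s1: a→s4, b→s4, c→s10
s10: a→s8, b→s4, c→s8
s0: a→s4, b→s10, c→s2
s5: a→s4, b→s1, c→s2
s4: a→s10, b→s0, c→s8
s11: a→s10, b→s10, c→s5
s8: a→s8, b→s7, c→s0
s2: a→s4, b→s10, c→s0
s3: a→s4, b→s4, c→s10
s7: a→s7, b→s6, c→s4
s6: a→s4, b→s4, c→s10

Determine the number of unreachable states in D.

No path from s8 leads to s1, s3, s5, s9, s11; the other 7 states are all reachable.

5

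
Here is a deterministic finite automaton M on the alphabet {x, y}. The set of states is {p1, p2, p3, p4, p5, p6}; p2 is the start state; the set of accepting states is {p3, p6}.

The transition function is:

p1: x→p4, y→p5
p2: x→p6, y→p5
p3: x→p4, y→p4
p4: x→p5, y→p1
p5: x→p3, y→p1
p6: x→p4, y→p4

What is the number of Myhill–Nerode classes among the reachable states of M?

5

P0 = {p3,p6} | {p1,p2,p4,p5}.
Split {p1,p2,p4,p5} by δ(·,x) → {p1,p4} and {p2,p5}.
On input x, block {p1,p4} splits into {p1} and {p4}.
On input y, block {p2,p5} splits into {p2} and {p5}.
No further refinement is possible. Final partition (5 blocks): {p3,p6} | {p1} | {p2} | {p4} | {p5}.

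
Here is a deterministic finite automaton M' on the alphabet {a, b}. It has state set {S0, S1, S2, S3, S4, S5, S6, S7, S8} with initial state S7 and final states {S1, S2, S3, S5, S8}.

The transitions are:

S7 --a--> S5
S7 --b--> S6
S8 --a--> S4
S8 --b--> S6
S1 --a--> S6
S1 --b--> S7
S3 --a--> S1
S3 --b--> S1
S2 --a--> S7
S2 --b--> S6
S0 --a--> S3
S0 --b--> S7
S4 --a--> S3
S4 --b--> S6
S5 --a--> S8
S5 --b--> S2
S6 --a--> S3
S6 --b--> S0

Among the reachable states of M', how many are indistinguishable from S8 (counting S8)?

3

Initial partition by acceptance: {S1,S2,S3,S5,S8} | {S0,S4,S6,S7}.
Refine {S1,S2,S3,S5,S8} on symbol a: members go to different blocks, giving {S1,S2,S8} and {S3,S5}.
The partition is now stable with 3 blocks: {S1,S2,S8} | {S0,S4,S6,S7} | {S3,S5}.
State S8 belongs to the block {S1,S2,S8}, which has 3 states.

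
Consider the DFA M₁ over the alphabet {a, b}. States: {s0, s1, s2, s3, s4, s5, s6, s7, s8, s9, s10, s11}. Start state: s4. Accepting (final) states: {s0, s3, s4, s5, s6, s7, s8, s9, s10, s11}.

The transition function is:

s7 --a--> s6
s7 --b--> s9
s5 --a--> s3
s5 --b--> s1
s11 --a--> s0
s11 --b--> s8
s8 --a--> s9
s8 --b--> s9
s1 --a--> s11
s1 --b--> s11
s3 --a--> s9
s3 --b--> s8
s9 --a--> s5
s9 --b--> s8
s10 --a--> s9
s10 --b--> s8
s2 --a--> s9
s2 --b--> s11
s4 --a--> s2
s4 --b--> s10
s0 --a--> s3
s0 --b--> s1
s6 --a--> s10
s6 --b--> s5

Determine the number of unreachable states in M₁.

2

BFS from s4 reaches {s0, s1, s2, s3, s4, s5, s8, s9, s10, s11}; the 2 state(s) s6, s7 are never visited.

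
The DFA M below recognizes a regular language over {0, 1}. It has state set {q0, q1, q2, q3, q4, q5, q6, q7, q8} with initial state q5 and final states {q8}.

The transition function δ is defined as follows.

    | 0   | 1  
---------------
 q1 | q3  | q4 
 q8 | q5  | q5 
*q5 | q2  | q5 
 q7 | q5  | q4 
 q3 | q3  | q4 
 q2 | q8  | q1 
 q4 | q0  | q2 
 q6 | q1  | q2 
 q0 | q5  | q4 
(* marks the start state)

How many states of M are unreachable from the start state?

2

No path from q5 leads to q6, q7; the other 7 states are all reachable.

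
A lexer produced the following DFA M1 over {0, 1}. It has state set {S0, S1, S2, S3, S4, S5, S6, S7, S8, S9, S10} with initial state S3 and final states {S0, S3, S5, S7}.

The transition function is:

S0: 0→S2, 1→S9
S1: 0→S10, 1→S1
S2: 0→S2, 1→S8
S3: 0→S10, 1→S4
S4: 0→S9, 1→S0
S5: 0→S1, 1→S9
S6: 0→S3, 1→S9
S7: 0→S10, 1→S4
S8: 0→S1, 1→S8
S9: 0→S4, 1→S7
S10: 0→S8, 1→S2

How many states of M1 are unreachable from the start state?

Starting at S3 and following transitions, the reachable set is {S0, S1, S2, S3, S4, S7, S8, S9, S10}. That leaves S5, S6 unreachable — 2 in total.

2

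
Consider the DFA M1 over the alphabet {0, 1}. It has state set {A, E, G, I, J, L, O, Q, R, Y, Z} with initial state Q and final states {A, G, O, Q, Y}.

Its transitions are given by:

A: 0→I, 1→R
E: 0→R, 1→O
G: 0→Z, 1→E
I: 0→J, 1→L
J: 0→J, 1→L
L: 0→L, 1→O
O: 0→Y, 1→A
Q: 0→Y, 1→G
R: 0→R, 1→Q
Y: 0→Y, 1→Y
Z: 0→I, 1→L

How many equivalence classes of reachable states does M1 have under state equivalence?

All states are reachable from the start state.
Initial partition by acceptance: {A,G,O,Q,Y} | {E,I,J,L,R,Z}.
Refine {A,G,O,Q,Y} on symbol 0: members go to different blocks, giving {O,Q,Y} and {A,G}.
Split {O,Q,Y} by δ(·,1) → {O,Q} and {Y}.
On input 1, block {E,I,J,L,R,Z} splits into {I,J,Z} and {E,L,R}.
Stable partition: {O,Q} | {I,J,Z} | {A,G} | {Y} | {E,L,R} — 5 equivalence classes.

5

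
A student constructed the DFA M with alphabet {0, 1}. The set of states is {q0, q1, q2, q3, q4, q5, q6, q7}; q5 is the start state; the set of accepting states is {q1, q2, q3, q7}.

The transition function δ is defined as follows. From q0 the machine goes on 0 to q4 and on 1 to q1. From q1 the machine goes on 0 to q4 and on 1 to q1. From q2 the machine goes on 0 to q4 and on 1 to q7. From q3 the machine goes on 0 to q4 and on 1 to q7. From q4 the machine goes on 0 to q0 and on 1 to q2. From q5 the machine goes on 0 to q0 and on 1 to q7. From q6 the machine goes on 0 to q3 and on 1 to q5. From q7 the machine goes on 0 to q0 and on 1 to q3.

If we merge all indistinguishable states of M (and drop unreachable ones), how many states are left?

2

First remove the unreachable states {q6}; 7 states remain.
Initial partition by acceptance: {q1,q2,q3,q7} | {q0,q4,q5}.
No further refinement is possible. Final partition (2 blocks): {q1,q2,q3,q7} | {q0,q4,q5}.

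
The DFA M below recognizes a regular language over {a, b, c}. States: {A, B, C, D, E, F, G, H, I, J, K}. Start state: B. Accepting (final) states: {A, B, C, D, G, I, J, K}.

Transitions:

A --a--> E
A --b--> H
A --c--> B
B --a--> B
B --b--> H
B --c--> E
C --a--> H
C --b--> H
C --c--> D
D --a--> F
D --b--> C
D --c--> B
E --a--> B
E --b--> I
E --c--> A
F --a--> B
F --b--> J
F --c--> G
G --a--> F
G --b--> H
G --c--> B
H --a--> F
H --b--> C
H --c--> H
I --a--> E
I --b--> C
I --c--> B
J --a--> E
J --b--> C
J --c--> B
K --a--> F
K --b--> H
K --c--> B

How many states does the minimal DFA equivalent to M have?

Reachable states from the start: {A,B,C,D,E,F,G,H,I,J}. Unreachable: {K} — drop them.
Initial partition by acceptance: {A,B,C,D,G,I,J} | {E,F,H}.
Split {A,B,C,D,G,I,J} by δ(·,a) → {A,C,D,G,I,J} and {B}.
Refine {A,C,D,G,I,J} on symbol b: members go to different blocks, giving {A,C,G} and {D,I,J}.
On input c, block {A,C,G} splits into {A,G} and {C}.
Split {E,F,H} by δ(·,a) → {E,F} and {H}.
Stable partition: {A,G} | {E,F} | {B} | {D,I,J} | {C} | {H} — 6 equivalence classes.

6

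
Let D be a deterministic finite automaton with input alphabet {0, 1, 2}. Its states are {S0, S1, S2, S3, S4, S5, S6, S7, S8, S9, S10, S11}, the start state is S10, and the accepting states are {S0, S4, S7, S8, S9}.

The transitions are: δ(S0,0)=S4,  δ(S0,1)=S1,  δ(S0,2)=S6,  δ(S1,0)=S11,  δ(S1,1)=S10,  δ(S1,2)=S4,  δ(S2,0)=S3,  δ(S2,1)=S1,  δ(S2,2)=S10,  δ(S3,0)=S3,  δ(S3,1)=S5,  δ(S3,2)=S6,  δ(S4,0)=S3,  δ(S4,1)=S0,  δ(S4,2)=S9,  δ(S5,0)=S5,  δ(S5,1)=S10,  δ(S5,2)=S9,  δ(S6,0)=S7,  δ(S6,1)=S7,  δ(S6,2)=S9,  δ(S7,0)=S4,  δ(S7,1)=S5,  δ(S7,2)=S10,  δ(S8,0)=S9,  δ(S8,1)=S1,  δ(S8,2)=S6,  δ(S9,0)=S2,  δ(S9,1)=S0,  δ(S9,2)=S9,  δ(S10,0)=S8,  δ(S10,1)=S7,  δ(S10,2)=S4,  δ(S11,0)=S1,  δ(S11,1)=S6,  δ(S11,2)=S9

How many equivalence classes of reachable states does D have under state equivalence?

P0 = {S0,S4,S7,S8,S9} | {S1,S2,S3,S5,S6,S10,S11}.
Split {S0,S4,S7,S8,S9} by δ(·,0) → {S0,S7,S8} and {S4,S9}.
On input 0, block {S1,S2,S3,S5,S6,S10,S11} splits into {S1,S2,S3,S5,S11} and {S6,S10}.
On input 1, block {S1,S2,S3,S5,S11} splits into {S1,S5,S11} and {S2,S3}.
No further refinement is possible. Final partition (5 blocks): {S0,S7,S8} | {S1,S5,S11} | {S4,S9} | {S6,S10} | {S2,S3}.

5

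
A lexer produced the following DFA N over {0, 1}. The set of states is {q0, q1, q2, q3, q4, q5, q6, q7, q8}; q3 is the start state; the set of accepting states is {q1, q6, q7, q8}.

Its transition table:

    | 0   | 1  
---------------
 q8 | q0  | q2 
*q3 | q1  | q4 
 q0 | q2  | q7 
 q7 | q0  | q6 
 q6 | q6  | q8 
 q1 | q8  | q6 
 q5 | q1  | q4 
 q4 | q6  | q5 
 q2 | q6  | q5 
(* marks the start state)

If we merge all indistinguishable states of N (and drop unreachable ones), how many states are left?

All states are reachable from the start state.
Initial partition by acceptance: {q1,q6,q7,q8} | {q0,q2,q3,q4,q5}.
Split {q1,q6,q7,q8} by δ(·,0) → {q1,q6} and {q7,q8}.
On input 0, block {q1,q6} splits into {q1} and {q6}.
On input 0, block {q0,q2,q3,q4,q5} splits into {q2,q4} and {q3,q5} and {q0}.
Refine {q7,q8} on symbol 1: members go to different blocks, giving {q7} and {q8}.
The partition is now stable with 7 blocks: {q1} | {q2,q4} | {q7} | {q6} | {q3,q5} | {q0} | {q8}.

7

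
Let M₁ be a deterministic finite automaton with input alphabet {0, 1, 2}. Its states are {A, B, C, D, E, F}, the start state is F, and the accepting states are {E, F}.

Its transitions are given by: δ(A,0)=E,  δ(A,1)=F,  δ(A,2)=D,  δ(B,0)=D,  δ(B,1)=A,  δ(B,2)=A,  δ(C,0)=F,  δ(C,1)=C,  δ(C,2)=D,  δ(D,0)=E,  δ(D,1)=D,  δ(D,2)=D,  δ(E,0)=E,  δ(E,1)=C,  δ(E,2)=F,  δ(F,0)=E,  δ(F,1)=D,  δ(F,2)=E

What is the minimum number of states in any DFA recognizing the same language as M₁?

2

States {A,B} cannot be reached from the start state, so discard them.
Initial partition by acceptance: {E,F} | {C,D}.
No further refinement is possible. Final partition (2 blocks): {E,F} | {C,D}.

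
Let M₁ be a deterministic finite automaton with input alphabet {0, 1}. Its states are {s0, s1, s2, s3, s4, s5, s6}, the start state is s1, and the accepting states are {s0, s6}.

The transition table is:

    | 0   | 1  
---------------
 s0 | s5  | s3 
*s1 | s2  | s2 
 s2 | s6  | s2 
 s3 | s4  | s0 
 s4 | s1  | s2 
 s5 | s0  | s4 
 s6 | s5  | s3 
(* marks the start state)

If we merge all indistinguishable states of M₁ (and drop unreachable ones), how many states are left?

Every state is reachable, so we keep all 7.
P0 = {s0,s6} | {s1,s2,s3,s4,s5}.
On input 0, block {s1,s2,s3,s4,s5} splits into {s1,s3,s4} and {s2,s5}.
Refine {s1,s3,s4} on symbol 0: members go to different blocks, giving {s3,s4} and {s1}.
Split {s3,s4} by δ(·,0) → {s3} and {s4}.
Refine {s2,s5} on symbol 1: members go to different blocks, giving {s2} and {s5}.
Stable partition: {s0,s6} | {s3} | {s2} | {s1} | {s4} | {s5} — 6 equivalence classes.

6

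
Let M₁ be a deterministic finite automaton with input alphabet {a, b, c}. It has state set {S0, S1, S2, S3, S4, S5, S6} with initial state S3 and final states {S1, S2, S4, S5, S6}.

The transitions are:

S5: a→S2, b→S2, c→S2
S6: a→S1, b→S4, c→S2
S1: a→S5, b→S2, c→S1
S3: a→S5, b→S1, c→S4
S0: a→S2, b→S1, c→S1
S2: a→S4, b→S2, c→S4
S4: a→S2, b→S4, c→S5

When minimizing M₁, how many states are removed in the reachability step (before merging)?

2

No path from S3 leads to S0, S6; the other 5 states are all reachable.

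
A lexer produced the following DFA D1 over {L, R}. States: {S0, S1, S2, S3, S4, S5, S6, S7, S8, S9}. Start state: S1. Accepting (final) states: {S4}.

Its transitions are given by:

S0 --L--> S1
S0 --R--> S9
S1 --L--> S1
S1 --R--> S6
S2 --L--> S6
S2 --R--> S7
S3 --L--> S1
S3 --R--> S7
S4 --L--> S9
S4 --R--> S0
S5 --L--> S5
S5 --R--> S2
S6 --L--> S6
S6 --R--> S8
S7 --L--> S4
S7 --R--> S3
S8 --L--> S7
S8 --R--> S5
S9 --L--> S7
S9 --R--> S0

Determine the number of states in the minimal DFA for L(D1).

10

Every state is reachable, so we keep all 10.
P0 = {S4} | {S0,S1,S2,S3,S5,S6,S7,S8,S9}.
Split {S0,S1,S2,S3,S5,S6,S7,S8,S9} by δ(·,L) → {S0,S1,S2,S3,S5,S6,S8,S9} and {S7}.
Refine {S0,S1,S2,S3,S5,S6,S8,S9} on symbol L: members go to different blocks, giving {S0,S1,S2,S3,S5,S6} and {S8,S9}.
Refine {S0,S1,S2,S3,S5,S6} on symbol R: members go to different blocks, giving {S0,S6} and {S1,S5} and {S2,S3}.
On input L, block {S0,S6} splits into {S0} and {S6}.
On input R, block {S8,S9} splits into {S8} and {S9}.
Split {S1,S5} by δ(·,R) → {S1} and {S5}.
Split {S2,S3} by δ(·,L) → {S2} and {S3}.
The partition is now stable with 10 blocks: {S4} | {S0} | {S7} | {S8} | {S1} | {S2} | {S6} | {S9} | {S5} | {S3}.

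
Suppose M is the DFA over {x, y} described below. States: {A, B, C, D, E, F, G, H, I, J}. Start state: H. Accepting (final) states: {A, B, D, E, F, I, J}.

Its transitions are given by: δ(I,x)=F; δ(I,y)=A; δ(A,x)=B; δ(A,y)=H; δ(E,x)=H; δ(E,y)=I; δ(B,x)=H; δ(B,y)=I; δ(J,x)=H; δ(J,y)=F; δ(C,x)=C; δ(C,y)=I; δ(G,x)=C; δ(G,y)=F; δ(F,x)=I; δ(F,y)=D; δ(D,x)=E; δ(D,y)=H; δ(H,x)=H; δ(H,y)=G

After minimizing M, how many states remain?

5

First remove the unreachable states {J}; 9 states remain.
P0 = {A,B,D,E,F,I} | {C,G,H}.
Split {A,B,D,E,F,I} by δ(·,x) → {A,D,F,I} and {B,E}.
Split {A,D,F,I} by δ(·,x) → {A,D} and {F,I}.
Split {C,G,H} by δ(·,y) → {C,G} and {H}.
No further refinement is possible. Final partition (5 blocks): {A,D} | {C,G} | {B,E} | {F,I} | {H}.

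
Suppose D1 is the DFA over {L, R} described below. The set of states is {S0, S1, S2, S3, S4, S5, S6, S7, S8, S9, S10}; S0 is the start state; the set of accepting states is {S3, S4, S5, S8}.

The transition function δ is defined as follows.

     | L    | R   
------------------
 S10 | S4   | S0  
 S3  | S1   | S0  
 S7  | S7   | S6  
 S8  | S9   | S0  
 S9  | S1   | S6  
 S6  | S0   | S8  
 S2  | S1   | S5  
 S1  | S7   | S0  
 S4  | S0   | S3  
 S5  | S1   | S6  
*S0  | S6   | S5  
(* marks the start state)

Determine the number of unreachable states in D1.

Starting at S0 and following transitions, the reachable set is {S0, S1, S5, S6, S7, S8, S9}. That leaves S2, S3, S4, S10 unreachable — 4 in total.

4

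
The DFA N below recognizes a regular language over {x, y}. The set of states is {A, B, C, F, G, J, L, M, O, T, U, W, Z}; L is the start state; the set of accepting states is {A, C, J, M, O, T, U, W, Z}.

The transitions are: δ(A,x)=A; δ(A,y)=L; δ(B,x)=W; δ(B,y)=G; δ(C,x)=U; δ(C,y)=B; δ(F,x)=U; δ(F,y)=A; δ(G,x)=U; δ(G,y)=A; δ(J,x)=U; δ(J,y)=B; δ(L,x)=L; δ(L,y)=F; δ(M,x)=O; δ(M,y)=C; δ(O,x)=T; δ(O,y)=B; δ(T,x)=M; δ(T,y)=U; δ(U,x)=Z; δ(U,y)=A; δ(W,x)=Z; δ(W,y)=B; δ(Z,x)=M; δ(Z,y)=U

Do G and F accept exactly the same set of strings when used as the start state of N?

Yes

States {J} cannot be reached from the start state, so discard them.
Start with accepting vs non-accepting: {A,C,M,O,T,U,W,Z} | {B,F,G,L}.
Refine {A,C,M,O,T,U,W,Z} on symbol y: members go to different blocks, giving {A,C,O,W} and {M,T,U,Z}.
On input x, block {A,C,O,W} splits into {C,O,W} and {A}.
Split {B,F,G,L} by δ(·,x) → {F,G} and {L} and {B}.
Refine {M,T,U,Z} on symbol x: members go to different blocks, giving {T,U,Z} and {M}.
Split {T,U,Z} by δ(·,x) → {T,Z} and {U}.
Split {C,O,W} by δ(·,x) → {O,W} and {C}.
No further refinement is possible. Final partition (9 blocks): {O,W} | {F,G} | {T,Z} | {A} | {L} | {B} | {M} | {U} | {C}.
G and F lie in the same block of the stable partition, so they are equivalent — no string distinguishes them.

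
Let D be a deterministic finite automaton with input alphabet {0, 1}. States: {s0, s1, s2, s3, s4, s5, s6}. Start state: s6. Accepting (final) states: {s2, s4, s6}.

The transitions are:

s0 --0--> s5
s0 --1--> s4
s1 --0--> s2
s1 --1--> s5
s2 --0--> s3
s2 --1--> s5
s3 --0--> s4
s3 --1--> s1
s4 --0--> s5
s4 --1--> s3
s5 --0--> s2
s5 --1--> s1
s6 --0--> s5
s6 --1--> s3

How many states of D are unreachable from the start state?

Starting at s6 and following transitions, the reachable set is {s1, s2, s3, s4, s5, s6}. That leaves s0 unreachable — 1 in total.

1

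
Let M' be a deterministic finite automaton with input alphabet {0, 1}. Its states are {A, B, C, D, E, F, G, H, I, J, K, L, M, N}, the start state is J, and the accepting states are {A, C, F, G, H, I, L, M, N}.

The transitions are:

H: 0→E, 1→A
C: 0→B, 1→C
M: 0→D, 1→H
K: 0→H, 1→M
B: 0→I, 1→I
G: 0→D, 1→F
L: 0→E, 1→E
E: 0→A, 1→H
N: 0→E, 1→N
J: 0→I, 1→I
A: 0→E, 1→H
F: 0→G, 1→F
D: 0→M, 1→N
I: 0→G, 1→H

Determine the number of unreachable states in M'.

BFS from J reaches {A, D, E, F, G, H, I, J, M, N}; the 4 state(s) B, C, K, L are never visited.

4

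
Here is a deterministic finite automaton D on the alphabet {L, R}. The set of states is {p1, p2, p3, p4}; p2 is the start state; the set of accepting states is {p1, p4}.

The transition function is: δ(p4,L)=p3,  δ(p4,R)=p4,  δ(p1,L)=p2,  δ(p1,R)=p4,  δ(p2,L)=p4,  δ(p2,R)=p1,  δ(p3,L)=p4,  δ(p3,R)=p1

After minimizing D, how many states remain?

Every state is reachable, so we keep all 4.
P0 = {p1,p4} | {p2,p3}.
The partition is now stable with 2 blocks: {p1,p4} | {p2,p3}.

2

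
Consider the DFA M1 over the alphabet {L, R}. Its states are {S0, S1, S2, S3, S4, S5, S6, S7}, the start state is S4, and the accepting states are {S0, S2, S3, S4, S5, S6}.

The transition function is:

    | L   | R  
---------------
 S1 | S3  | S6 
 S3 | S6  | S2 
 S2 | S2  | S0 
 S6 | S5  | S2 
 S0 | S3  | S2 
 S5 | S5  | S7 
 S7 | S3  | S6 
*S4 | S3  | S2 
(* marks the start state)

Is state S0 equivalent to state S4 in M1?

Yes

Reachable states from the start: {S0,S2,S3,S4,S5,S6,S7}. Unreachable: {S1} — drop them.
Initial partition by acceptance: {S0,S2,S3,S4,S5,S6} | {S7}.
Split {S0,S2,S3,S4,S5,S6} by δ(·,R) → {S0,S2,S3,S4,S6} and {S5}.
On input L, block {S0,S2,S3,S4,S6} splits into {S0,S2,S3,S4} and {S6}.
Split {S0,S2,S3,S4} by δ(·,L) → {S0,S2,S4} and {S3}.
On input L, block {S0,S2,S4} splits into {S0,S4} and {S2}.
No further refinement is possible. Final partition (6 blocks): {S0,S4} | {S7} | {S5} | {S6} | {S3} | {S2}.
S0 and S4 lie in the same block of the stable partition, so they are equivalent — no string distinguishes them.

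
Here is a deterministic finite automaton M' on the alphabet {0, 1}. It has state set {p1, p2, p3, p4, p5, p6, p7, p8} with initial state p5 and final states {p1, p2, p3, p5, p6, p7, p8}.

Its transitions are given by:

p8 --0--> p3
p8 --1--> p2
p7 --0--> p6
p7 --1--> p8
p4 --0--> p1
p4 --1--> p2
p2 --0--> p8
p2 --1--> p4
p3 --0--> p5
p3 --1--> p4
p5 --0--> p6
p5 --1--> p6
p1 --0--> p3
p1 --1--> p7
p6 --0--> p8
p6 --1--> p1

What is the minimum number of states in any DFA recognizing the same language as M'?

8

Initial partition by acceptance: {p1,p2,p3,p5,p6,p7,p8} | {p4}.
On input 1, block {p1,p2,p3,p5,p6,p7,p8} splits into {p1,p5,p6,p7,p8} and {p2,p3}.
Split {p1,p5,p6,p7,p8} by δ(·,0) → {p5,p6,p7} and {p1,p8}.
On input 0, block {p5,p6,p7} splits into {p5,p7} and {p6}.
Refine {p5,p7} on symbol 1: members go to different blocks, giving {p5} and {p7}.
On input 0, block {p2,p3} splits into {p2} and {p3}.
Split {p1,p8} by δ(·,1) → {p1} and {p8}.
Stable partition: {p5} | {p4} | {p2} | {p1} | {p6} | {p7} | {p3} | {p8} — 8 equivalence classes.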